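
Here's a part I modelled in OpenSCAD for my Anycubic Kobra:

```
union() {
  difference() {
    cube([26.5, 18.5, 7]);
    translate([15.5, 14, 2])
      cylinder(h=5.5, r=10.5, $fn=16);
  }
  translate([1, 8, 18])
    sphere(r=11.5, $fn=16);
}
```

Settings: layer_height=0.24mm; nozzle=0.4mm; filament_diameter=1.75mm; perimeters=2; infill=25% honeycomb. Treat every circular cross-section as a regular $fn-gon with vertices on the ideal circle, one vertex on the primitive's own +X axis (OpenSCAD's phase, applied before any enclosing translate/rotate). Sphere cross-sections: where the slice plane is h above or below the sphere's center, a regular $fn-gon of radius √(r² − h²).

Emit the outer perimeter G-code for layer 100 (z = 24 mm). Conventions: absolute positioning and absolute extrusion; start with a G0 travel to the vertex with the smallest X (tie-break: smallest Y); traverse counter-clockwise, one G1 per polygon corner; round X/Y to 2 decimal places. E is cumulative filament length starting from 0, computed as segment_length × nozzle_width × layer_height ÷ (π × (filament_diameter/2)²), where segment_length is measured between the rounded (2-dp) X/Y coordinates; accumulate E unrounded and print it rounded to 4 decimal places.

G0 X-8.81 Y8.00 Z24.00
G1 X-8.06 Y4.25 E0.1526
G1 X-5.94 Y1.06 E0.3055
G1 X-2.75 Y-1.06 E0.4584
G1 X1.00 Y-1.81 E0.6110
G1 X4.75 Y-1.06 E0.7636
G1 X7.94 Y1.06 E0.9165
G1 X10.06 Y4.25 E1.0694
G1 X10.81 Y8.00 E1.2220
G1 X10.06 Y11.75 E1.3747
G1 X7.94 Y14.94 E1.5275
G1 X4.75 Y17.06 E1.6804
G1 X1.00 Y17.81 E1.8330
G1 X-2.75 Y17.06 E1.9857
G1 X-5.94 Y14.94 E2.1385
G1 X-8.06 Y11.75 E2.2914
G1 X-8.81 Y8.00 E2.4441

At z = 24 mm: the cube is not intersected at this z (z outside [0, 7]); the cylinder at (15.5, 14) is not intersected at this z (z outside [2, 7.5]); After the difference (first − rest): the first operand is absent here, so nothing remains; the r=11.5 sphere at (1, 8) contributes a regular 16-gon of circumradius √(11.5²−6²) = 9.811; Taking the union: only the r=11.5 sphere at (1, 8) is present, so the union is just that shape — 1 connected region. The outline is a single polygon with 16 vertices. Extrusion per mm of travel: 0.4 × 0.24 / (π × 0.875²) = 0.039912. Accumulating E over each segment gives final E = 2.4441.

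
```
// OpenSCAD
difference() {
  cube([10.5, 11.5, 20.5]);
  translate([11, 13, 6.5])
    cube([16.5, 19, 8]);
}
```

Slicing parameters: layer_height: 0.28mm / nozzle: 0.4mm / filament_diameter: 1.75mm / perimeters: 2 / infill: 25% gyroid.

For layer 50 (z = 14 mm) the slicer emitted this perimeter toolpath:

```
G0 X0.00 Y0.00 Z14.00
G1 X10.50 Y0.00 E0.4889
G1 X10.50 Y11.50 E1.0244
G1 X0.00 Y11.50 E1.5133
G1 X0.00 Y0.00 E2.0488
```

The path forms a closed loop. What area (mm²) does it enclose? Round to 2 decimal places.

Apply the shoelace formula to the sequence of (X, Y) vertices; enclosed area = 120.75 mm².

120.75 mm²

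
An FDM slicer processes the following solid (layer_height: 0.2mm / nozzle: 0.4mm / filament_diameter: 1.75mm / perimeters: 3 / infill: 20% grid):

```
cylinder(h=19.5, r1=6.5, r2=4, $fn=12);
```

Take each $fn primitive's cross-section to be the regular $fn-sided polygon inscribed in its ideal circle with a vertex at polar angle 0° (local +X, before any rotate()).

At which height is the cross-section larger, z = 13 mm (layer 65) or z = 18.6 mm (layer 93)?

Layer 65 (z = 13): the cone: at t=0.667 of its height the radius interpolates to r₁+(r₂−r₁)t = 4.833, giving a regular 12-gon of that circumradius (area = (12/2)·4.833²·sin(360°/12) = 70.08 mm²). So its area = 70.08 mm². Layer 93 (z = 18.6): the cone (r1=6.5→r2=4) has section circumradius 4.115 here — a regular 12-gon (area = (12/2)·4.115²·sin(360°/12) = 50.81 mm²). So its area = 50.81 mm². Layer 65 is larger (70.08 vs 50.81 mm²).

layer 65 (z = 13 mm)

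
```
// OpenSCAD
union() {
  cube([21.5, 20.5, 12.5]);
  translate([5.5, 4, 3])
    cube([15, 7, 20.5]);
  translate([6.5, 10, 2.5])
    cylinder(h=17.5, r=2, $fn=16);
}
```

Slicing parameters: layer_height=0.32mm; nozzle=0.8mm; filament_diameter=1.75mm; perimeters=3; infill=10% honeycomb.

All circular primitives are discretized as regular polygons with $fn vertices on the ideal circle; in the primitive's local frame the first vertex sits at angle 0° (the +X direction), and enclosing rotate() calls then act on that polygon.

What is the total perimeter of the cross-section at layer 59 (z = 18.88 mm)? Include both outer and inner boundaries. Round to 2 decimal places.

45.86 mm

At z = 18.88 mm: the cube does not reach this height (z outside [0, 12.5]); the 15×7 cube at (5.5, 4) contributes its full rectangle (perimeter 44.00 mm); the r=2 cylinder at (6.5, 10) gives a regular 16-gon of circumradius 2 (constant along its height) (perimeter = 2·16·2.000·sin(180°/16) = 12.49 mm); Taking the union: the regions partially overlap (shared area 7.84 mm²), so the edge portions inside another operand are dropped and the merged outline is re-measured after clipping — boundary = 45.86 mm. Overall, the cross-section is a single solid region. Total boundary length (outer) = 45.86 mm.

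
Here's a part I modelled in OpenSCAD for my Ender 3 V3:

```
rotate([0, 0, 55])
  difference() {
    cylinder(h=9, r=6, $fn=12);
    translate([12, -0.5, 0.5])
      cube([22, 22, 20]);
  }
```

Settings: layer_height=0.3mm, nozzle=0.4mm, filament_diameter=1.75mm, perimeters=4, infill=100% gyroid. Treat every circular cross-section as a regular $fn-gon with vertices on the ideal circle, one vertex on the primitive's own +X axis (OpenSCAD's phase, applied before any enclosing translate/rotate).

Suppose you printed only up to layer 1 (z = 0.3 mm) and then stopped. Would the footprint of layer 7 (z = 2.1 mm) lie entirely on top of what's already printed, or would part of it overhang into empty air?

Compare the two slices. At z = 0.3: the cylinder: section is a regular 12-gon, circumradius r=6 (area = (12/2)·6.000²·sin(360°/12) = 108.00 mm²); the cube at (12, -0.5) is not intersected at this z (z outside [0.5, 20.5]); Subtracting the remaining from the first: none of the subtracted shapes is present at this height, so the r=6 cylinder is unchanged — area = 108.00 mm²; (rotated 55° about Z; rotation is an isometry so areas/perimeters/island counts are preserved). At z = 2.1: the r=6 cylinder contributes a regular 12-gon of circumradius 6 (area = (12/2)·6.000²·sin(360°/12) = 108.00 mm²); the 22×22 cube at (12, -0.5) contributes its full rectangle (area 484.00 mm²); Subtracting the remaining from the first: starting from the r=6 cylinder (108.00 mm²), the 22×22 cube at (12, -0.5) misses the remaining region (no effect) — area = 108.00 mm²; (rotated 55° about Z; rotation is an isometry so areas/perimeters/island counts are preserved). Checking containment: the cross-section at z = 2.1 is a subset of the cross-section at z = 0.3.

entirely on top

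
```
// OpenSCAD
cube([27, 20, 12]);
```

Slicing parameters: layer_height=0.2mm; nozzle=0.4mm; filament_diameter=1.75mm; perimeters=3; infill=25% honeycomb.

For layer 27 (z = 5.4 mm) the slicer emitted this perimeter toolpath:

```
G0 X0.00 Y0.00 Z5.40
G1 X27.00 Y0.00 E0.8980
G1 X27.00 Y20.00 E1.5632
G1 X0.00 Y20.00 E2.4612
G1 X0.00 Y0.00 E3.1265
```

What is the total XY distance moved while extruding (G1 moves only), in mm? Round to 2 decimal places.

Sum the Euclidean lengths of each G1 segment: total = 94.00 mm.

94.00 mm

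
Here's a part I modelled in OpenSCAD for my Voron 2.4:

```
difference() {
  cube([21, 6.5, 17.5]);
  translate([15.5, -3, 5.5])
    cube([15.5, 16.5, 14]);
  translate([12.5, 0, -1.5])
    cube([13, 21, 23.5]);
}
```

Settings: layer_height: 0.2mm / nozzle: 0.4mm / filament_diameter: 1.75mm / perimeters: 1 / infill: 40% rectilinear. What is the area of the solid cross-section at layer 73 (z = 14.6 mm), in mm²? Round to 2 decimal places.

At z = 14.6 mm: the 21×6.5 cube contributes its full rectangle (area 136.50 mm²); the cube at (15.5, -3) is present — its section is the full 15.5×16.5 rectangle (area 255.75 mm²); the cube at (12.5, 0) (footprint 13×21) is included at this height (area 273.00 mm²); After the difference (first − rest): starting from the 21×6.5 cube (136.50 mm²), the 15.5×16.5 cube at (15.5, -3) partially overlaps it — only the 35.75 mm² overlap (of its 255.75 mm²) is removed, clipping the outline; the 13×21 cube at (12.5, 0) partially overlaps it — only the 19.50 mm² overlap (of its 273.00 mm²) is removed, clipping the outline — area = 81.25 mm². Overall, the cross-section is a single solid region. Net area = 81.25 mm².

81.25 mm²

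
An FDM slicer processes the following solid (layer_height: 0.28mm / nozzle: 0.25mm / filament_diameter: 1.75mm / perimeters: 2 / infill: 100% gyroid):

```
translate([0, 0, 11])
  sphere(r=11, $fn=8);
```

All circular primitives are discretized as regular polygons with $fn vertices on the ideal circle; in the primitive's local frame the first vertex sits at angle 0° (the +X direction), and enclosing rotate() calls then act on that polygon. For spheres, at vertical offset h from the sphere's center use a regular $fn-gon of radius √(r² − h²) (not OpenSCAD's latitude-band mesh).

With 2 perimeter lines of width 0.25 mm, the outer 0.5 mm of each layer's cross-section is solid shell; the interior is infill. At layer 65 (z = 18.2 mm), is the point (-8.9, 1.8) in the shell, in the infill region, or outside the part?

At z = 18.2 mm: the r=11 sphere contributes a regular 8-gon of circumradius √(11²−7.2²) = 8.316. Overall, the cross-section is a single solid region. The nearest boundary edge runs (-5.88, 5.88)→(-8.32, 0.00); distance from the point to it = 1.23 mm. The point is not inside any of the regions above, so it lies outside the cross-section (1.23 mm from the nearest boundary).

outside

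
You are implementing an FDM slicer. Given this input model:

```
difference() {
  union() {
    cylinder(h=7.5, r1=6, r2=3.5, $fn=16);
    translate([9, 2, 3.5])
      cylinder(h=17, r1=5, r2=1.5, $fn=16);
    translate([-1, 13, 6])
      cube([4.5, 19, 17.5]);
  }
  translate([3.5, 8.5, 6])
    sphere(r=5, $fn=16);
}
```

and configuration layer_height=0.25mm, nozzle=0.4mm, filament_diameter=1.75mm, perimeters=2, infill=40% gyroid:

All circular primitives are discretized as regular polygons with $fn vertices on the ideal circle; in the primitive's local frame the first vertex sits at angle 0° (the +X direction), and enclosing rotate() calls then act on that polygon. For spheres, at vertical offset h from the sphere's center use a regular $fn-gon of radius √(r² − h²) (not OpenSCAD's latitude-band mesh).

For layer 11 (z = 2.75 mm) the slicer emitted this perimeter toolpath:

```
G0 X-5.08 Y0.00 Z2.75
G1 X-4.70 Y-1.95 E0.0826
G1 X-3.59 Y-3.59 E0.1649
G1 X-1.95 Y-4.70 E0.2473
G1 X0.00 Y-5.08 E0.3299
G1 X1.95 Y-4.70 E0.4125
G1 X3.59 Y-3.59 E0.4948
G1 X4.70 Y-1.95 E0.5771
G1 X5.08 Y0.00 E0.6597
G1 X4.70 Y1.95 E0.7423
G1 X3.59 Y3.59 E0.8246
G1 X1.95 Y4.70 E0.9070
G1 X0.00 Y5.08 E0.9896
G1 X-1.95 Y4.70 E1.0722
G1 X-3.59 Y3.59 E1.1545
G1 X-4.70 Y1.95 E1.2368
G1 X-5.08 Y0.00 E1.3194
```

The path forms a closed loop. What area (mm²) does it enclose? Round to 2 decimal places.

79.11 mm²

Apply the shoelace formula to the sequence of (X, Y) vertices; enclosed area = 79.11 mm².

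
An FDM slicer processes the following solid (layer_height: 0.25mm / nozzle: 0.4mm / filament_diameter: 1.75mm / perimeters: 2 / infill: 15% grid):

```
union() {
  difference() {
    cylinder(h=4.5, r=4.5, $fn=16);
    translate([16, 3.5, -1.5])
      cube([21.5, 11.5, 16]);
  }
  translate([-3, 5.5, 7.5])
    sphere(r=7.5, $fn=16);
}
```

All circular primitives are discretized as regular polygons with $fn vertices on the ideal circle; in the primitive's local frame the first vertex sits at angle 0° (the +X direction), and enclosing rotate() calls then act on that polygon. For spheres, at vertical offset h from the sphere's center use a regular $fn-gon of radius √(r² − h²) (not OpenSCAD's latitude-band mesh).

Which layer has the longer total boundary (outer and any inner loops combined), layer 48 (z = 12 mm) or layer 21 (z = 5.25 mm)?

Layer 48 (z = 12): the cylinder is not intersected at this z (z outside [0, 4.5]); the cube at (16, 3.5) (footprint 21.5×11.5) is included at this height (perimeter 66.00 mm); Taking the first minus the rest: the first operand is absent here, so nothing remains; the r=7.5 sphere at (-3, 5.5) contributes a regular 16-gon of circumradius √(7.5²−4.5²) = 6.000 (perimeter = 2·16·6.000·sin(180°/16) = 37.46 mm); Combining (union): only the r=7.5 sphere at (-3, 5.5) is present, so the union is just that shape — boundary = 37.46 mm. So its perimeter = 37.46 mm. Layer 21 (z = 5.25): the cylinder is absent (z outside [0, 4.5]); the cube at (16, 3.5) (footprint 21.5×11.5) is included at this height (perimeter 66.00 mm); Taking the first minus the rest: the first operand is absent here, so nothing remains; the r=7.5 sphere at (-3, 5.5) slices to a regular 16-gon of circumradius 7.155 (√(r²−h²) with h=2.25 from center) (perimeter = 2·16·7.155·sin(180°/16) = 44.67 mm); Taking the union: only the r=7.5 sphere at (-3, 5.5) is present, so the union is just that shape — boundary = 44.67 mm. So its perimeter = 44.67 mm. Layer 21 is larger (44.67 vs 37.46 mm).

layer 21 (z = 5.25 mm)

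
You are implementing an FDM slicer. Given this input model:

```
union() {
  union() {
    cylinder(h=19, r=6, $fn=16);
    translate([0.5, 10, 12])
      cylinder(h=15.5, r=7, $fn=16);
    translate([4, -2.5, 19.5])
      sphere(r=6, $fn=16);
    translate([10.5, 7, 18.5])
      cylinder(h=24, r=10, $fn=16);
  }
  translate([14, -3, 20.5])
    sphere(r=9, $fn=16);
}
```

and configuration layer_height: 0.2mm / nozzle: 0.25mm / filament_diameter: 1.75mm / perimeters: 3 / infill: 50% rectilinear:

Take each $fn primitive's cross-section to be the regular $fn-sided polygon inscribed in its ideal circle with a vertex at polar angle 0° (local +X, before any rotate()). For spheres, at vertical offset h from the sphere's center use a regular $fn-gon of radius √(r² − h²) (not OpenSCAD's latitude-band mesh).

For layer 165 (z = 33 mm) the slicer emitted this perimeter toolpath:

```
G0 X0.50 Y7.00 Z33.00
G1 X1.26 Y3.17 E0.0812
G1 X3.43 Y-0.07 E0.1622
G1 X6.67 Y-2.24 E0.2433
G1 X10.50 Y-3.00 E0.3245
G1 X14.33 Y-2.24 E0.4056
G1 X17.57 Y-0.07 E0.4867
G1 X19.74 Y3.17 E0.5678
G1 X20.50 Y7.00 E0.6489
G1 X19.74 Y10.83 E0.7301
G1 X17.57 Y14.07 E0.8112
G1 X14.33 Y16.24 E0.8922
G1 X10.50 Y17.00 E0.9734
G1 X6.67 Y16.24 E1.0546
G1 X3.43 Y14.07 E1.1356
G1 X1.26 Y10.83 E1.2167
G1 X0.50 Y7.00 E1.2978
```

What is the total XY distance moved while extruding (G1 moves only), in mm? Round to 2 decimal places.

Sum the Euclidean lengths of each G1 segment: total = 62.43 mm.

62.43 mm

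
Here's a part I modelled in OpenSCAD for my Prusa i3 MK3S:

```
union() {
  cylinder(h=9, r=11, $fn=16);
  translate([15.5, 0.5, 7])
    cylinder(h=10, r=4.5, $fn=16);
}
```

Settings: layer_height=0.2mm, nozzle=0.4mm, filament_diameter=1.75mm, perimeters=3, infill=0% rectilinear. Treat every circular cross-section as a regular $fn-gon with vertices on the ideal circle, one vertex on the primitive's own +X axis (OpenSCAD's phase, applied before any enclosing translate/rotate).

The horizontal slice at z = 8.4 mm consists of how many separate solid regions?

At z = 8.4 mm: the cylinder: section is a regular 16-gon, circumradius r=11; the cylinder at (15.5, 0.5): section is a regular 16-gon, circumradius r=4.5; Merging all regions: the 2 present regions are separate (no shared area or edge), so areas and boundary lengths simply add and each stays a separate island — 2 connected regions. The result has 2 disconnected regions.

2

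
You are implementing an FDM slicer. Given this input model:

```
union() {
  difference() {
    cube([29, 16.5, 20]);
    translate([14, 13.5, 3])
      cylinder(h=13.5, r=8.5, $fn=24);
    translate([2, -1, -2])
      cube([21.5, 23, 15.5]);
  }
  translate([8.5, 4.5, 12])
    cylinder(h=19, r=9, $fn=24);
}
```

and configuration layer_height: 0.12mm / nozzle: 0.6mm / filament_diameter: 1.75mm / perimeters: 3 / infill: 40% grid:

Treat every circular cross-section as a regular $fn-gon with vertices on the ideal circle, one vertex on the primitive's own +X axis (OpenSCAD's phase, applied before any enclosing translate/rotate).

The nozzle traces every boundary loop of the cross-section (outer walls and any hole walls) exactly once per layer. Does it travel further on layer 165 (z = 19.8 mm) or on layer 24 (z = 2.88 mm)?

layer 165 (z = 19.8 mm)

Layer 165 (z = 19.8): the 29×16.5 cube contributes its full rectangle (perimeter 91.00 mm); the cylinder at (14, 13.5) is absent (z outside [3, 16.5]); the cube at (2, -1) is absent (z outside [-2, 13.5]); Subtracting the remaining from the first: none of the subtracted shapes is present at this height, so the 29×16.5 cube is unchanged — boundary = 91.00 mm; the r=9 cylinder at (8.5, 4.5) contributes a regular 24-gon of circumradius 9 (perimeter = 2·24·9.000·sin(180°/24) = 56.39 mm); Merging all regions: the regions partially overlap (shared area 201.08 mm²), so the edge portions inside another operand are dropped and the merged outline is re-measured after clipping — boundary = 94.32 mm. So its perimeter = 94.32 mm. Layer 24 (z = 2.88): the cube is present — its section is the full 29×16.5 rectangle (perimeter 91.00 mm); the cylinder at (14, 13.5) is absent (z outside [3, 16.5]); the 21.5×23 cube at (2, -1) contributes its full rectangle (perimeter 89.00 mm); Taking the first minus the rest: starting from the 29×16.5 cube, the 21.5×23 cube at (2, -1) partially overlaps it — only the 354.75 mm² overlap (of its 494.50 mm²) is removed, clipping the outline — boundary = 81.00 mm; the cylinder at (8.5, 4.5) is not intersected at this z (z outside [12, 31]); Taking the union: only the result so far is present, so the union is just that shape — boundary = 81.00 mm. So its perimeter = 81.00 mm. Layer 165 is larger (94.32 vs 81.00 mm).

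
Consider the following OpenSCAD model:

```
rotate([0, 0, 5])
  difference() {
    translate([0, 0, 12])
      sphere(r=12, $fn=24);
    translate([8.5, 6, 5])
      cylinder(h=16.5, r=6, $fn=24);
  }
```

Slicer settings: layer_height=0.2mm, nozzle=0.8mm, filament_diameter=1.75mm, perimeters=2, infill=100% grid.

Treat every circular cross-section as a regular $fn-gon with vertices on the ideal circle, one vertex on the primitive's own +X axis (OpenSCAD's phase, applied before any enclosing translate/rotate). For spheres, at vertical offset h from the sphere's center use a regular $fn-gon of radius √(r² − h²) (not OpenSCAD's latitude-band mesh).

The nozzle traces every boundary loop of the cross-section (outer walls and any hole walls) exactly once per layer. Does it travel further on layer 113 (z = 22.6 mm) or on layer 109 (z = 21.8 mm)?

layer 109 (z = 21.8 mm)

Layer 113 (z = 22.6): the sphere: section is a regular 24-gon, circumradius = √(r²−h²) = √(12²−10.6²) = 5.625 (perimeter = 2·24·5.625·sin(180°/24) = 35.24 mm); the cylinder at (8.5, 6) is not intersected at this z (z outside [5, 21.5]); Subtracting the remaining from the first: none of the subtracted shapes is present at this height, so the r=12 sphere is unchanged — boundary = 35.24 mm; (rotated 5° about Z; rotation is an isometry so areas/perimeters/island counts are preserved). So its perimeter = 35.24 mm. Layer 109 (z = 21.8): the r=12 sphere contributes a regular 24-gon of circumradius √(12²−9.8²) = 6.925 (perimeter = 2·24·6.925·sin(180°/24) = 43.39 mm); the cylinder at (8.5, 6) is absent (z outside [5, 21.5]); After the difference (first − rest): none of the subtracted shapes is present at this height, so the r=12 sphere is unchanged — boundary = 43.39 mm; (whole slice rotated 5° about Z — lengths, areas and connectivity unchanged). So its perimeter = 43.39 mm. Layer 109 is larger (43.39 vs 35.24 mm).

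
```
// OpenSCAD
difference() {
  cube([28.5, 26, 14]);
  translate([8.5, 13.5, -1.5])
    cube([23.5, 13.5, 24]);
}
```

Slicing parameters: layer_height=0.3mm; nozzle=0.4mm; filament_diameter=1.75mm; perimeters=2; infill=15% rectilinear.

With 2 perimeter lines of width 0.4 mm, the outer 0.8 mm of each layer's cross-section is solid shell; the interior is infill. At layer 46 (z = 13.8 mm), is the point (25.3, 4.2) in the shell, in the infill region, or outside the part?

At z = 13.8 mm: the 28.5×26 cube contributes its full rectangle; the cube at (8.5, 13.5) (footprint 23.5×13.5) is included at this height; Taking the first minus the rest: starting from the 28.5×26 cube, the 23.5×13.5 cube at (8.5, 13.5) partially overlaps it — only the 250.00 mm² overlap (of its 317.25 mm²) is removed, clipping the outline — 1 connected region. Overall, the cross-section is a single solid region. The nearest boundary edge runs (28.50, 13.50)→(28.50, 0.00); distance from the point to it = 3.20 mm. The point is inside the cross-section and 3.20 mm from the nearest boundary — more than the 0.8 mm shell width (2 × 0.4), so it's in the infill interior.

infill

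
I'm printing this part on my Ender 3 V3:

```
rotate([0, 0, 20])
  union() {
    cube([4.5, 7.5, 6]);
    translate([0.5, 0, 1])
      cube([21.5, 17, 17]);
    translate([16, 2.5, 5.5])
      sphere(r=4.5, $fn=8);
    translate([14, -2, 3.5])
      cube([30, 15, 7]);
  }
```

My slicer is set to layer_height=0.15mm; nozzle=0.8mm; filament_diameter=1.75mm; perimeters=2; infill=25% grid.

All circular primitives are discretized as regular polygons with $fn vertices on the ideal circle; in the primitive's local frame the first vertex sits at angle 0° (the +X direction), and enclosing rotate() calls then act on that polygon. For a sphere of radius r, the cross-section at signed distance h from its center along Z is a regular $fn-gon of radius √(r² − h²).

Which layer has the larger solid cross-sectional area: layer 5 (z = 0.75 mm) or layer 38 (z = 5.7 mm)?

Layer 5 (z = 0.75): the 4.5×7.5 cube contributes its full rectangle (area 33.75 mm²); the cube at (0.5, 0) does not reach this height (z outside [1, 18]); the sphere at (16, 2.5) is not intersected at this z (|z−center|=4.750 > r=4.5); the cube at (14, -2) is not intersected at this z (z outside [3.5, 10.5]); Merging all regions: only the 4.5×7.5 cube is present, so the union is just that shape — area = 33.75 mm²; (rotated 20° about Z; rotation is an isometry so areas/perimeters/island counts are preserved). So its area = 33.75 mm². Layer 38 (z = 5.7): the cube (footprint 4.5×7.5) is included at this height (area 33.75 mm²); the cube at (0.5, 0) is present — its section is the full 21.5×17 rectangle (area 365.50 mm²); the r=4.5 sphere at (16, 2.5) contributes a regular 8-gon of circumradius √(4.5²−0.2²) = 4.496 (area = (8/2)·4.496²·sin(360°/8) = 57.16 mm²); the cube at (14, -2) is present — its section is the full 30×15 rectangle (area 450.00 mm²); Combining (union): the regions partially overlap — summed areas 906.41 mm² minus the doubly-counted overlap 189.98 mm² gives 716.43 mm² — area = 716.43 mm²; (rotated 20° about Z; rotation is an isometry so areas/perimeters/island counts are preserved). So its area = 716.43 mm². Layer 38 is larger (716.43 vs 33.75 mm²).

layer 38 (z = 5.7 mm)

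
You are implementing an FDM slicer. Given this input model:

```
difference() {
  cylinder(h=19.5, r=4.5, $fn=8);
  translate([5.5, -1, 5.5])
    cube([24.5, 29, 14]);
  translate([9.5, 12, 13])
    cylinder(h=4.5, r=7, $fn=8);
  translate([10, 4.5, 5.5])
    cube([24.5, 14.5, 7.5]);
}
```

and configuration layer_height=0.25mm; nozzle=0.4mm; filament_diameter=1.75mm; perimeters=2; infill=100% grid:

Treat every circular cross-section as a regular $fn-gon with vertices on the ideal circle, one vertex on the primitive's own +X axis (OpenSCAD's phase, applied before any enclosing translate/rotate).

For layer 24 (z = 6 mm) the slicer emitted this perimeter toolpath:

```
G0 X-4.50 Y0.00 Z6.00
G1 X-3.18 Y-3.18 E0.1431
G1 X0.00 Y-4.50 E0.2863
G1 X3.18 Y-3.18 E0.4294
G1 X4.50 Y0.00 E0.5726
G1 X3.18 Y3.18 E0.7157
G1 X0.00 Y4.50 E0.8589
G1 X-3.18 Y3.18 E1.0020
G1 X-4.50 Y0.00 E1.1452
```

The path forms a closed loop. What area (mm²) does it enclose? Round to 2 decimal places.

57.24 mm²

Apply the shoelace formula to the sequence of (X, Y) vertices; enclosed area = 57.24 mm².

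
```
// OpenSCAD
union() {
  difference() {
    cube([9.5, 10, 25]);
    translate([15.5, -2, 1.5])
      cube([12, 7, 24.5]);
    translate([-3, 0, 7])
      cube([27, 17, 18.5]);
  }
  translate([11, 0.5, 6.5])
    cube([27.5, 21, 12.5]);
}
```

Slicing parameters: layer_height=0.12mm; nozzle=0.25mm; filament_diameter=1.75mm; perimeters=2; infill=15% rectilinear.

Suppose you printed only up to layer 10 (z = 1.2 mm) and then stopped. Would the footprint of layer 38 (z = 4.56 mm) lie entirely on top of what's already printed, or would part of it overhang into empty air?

Compare the two slices. At z = 1.2: the cube is present — its section is the full 9.5×10 rectangle (area 95.00 mm²); the cube at (15.5, -2) is not intersected at this z (z outside [1.5, 26]); the cube at (-3, 0) does not reach this height (z outside [7, 25.5]); After the difference (first − rest): none of the subtracted shapes is present at this height, so the 9.5×10 cube is unchanged — area = 95.00 mm²; the cube at (11, 0.5) is absent (z outside [6.5, 19]); Merging all regions: only the result so far is present, so the union is just that shape — area = 95.00 mm². At z = 4.56: the cube is present — its section is the full 9.5×10 rectangle (area 95.00 mm²); the 12×7 cube at (15.5, -2) contributes its full rectangle (area 84.00 mm²); the cube at (-3, 0) is absent (z outside [7, 25.5]); Subtracting the remaining from the first: starting from the 9.5×10 cube (95.00 mm²), the 12×7 cube at (15.5, -2) misses the remaining region (no effect) — area = 95.00 mm²; the cube at (11, 0.5) does not reach this height (z outside [6.5, 19]); Combining (union): only the result so far is present, so the union is just that shape — area = 95.00 mm². Checking containment: the cross-section at z = 4.56 is a subset of the cross-section at z = 1.2.

entirely on top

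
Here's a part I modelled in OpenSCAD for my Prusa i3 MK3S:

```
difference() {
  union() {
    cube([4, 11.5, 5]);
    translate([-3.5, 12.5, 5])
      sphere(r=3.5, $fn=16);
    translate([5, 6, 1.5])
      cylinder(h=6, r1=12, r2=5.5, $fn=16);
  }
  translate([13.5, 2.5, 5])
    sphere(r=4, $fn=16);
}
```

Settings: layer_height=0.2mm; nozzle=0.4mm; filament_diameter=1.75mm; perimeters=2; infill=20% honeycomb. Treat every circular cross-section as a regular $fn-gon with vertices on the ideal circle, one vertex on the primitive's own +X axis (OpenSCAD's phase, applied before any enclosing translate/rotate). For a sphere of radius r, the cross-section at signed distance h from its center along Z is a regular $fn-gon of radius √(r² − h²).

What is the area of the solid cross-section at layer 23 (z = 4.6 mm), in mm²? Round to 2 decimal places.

244.56 mm²

At z = 4.6 mm: the 4×11.5 cube contributes its full rectangle (area 46.00 mm²); the sphere at (-3.5, 12.5): section is a regular 16-gon, circumradius = √(r²−h²) = √(3.5²−0.4²) = 3.477 (area = (16/2)·3.477²·sin(360°/16) = 37.01 mm²); the cone at (5, 6) (r1=12→r2=5.5) has section circumradius 8.642 here — a regular 16-gon (area = (16/2)·8.642²·sin(360°/16) = 228.63 mm²); Combining (union): the regions partially overlap — summed areas 311.64 mm² minus the doubly-counted overlap 50.09 mm² gives 261.54 mm² — area = 261.54 mm²; the r=4 sphere at (13.5, 2.5) slices to a regular 16-gon of circumradius 3.980 (√(r²−h²) with h=0.4 from center) (area = (16/2)·3.980²·sin(360°/16) = 48.49 mm²); Subtracting the remaining from the first: starting from the result so far (261.54 mm²), the r=4 sphere at (13.5, 2.5) partially overlaps it — only the 16.98 mm² overlap (of its 48.49 mm²) is removed, clipping the outline — area = 244.56 mm². Overall, the cross-section is a single solid region. Net area = 244.56 mm².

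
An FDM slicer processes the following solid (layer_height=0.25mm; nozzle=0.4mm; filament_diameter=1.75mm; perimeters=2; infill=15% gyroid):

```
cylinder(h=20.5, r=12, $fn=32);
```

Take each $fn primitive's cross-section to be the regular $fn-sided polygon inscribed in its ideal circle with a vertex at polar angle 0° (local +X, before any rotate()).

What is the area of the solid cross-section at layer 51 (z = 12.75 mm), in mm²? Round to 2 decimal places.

At z = 12.75 mm: the r=12 cylinder contributes a regular 32-gon of circumradius 12 (area = (32/2)·12.000²·sin(360°/32) = 449.49 mm²). Overall, the cross-section is a single solid region. Net area = 449.49 mm².

449.49 mm²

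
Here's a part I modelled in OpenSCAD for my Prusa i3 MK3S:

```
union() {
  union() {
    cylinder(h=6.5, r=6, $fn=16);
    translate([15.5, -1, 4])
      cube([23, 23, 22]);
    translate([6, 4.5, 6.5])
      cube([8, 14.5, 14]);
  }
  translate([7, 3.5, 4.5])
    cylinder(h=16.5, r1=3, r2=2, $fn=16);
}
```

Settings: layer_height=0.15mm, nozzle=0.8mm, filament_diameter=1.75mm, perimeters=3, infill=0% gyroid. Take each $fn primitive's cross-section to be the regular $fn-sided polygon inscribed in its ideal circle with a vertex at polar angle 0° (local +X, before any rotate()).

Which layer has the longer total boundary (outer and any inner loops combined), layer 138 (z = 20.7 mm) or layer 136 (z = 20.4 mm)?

layer 136 (z = 20.4 mm)

Layer 138 (z = 20.7): the cylinder does not reach this height (z outside [0, 6.5]); the cube at (15.5, -1) is present — its section is the full 23×23 rectangle (perimeter 92.00 mm); the cube at (6, 4.5) is not intersected at this z (z outside [6.5, 20.5]); Combining (union): only the 23×23 cube at (15.5, -1) is present, so the union is just that shape — boundary = 92.00 mm; the cone at (7, 3.5) contributes a regular 16-gon of circumradius 2.018 (interpolated between r1=3 and r2=2 at t=0.982) (perimeter = 2·16·2.018·sin(180°/16) = 12.60 mm); Taking the union: the 2 present regions are separate (no shared area or edge), so areas and boundary lengths simply add and each stays a separate island — boundary = 104.60 mm. So its perimeter = 104.60 mm. Layer 136 (z = 20.4): the cylinder does not reach this height (z outside [0, 6.5]); the cube at (15.5, -1) (footprint 23×23) is included at this height (perimeter 92.00 mm); the cube at (6, 4.5) (footprint 8×14.5) is included at this height (perimeter 45.00 mm); Merging all regions: the 2 present regions are separate (no shared area or edge), so areas and boundary lengths simply add and each stays a separate island — boundary = 137.00 mm; the cone at (7, 3.5) (r1=3→r2=2) has section circumradius 2.036 here — a regular 16-gon (perimeter = 2·16·2.036·sin(180°/16) = 12.71 mm); Merging all regions: the regions partially overlap (shared area 2.17 mm²), so the edge portions inside another operand are dropped and the merged outline is re-measured after clipping — boundary = 143.07 mm. So its perimeter = 143.07 mm. Layer 136 is larger (143.07 vs 104.60 mm).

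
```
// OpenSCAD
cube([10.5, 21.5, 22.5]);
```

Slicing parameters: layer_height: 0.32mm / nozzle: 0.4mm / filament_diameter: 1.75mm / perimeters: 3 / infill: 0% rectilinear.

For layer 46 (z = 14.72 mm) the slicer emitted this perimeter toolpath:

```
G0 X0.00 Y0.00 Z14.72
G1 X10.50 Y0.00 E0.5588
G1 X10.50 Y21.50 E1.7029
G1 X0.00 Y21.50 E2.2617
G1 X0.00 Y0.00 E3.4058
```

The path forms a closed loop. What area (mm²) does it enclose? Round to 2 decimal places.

Apply the shoelace formula to the sequence of (X, Y) vertices; enclosed area = 225.75 mm².

225.75 mm²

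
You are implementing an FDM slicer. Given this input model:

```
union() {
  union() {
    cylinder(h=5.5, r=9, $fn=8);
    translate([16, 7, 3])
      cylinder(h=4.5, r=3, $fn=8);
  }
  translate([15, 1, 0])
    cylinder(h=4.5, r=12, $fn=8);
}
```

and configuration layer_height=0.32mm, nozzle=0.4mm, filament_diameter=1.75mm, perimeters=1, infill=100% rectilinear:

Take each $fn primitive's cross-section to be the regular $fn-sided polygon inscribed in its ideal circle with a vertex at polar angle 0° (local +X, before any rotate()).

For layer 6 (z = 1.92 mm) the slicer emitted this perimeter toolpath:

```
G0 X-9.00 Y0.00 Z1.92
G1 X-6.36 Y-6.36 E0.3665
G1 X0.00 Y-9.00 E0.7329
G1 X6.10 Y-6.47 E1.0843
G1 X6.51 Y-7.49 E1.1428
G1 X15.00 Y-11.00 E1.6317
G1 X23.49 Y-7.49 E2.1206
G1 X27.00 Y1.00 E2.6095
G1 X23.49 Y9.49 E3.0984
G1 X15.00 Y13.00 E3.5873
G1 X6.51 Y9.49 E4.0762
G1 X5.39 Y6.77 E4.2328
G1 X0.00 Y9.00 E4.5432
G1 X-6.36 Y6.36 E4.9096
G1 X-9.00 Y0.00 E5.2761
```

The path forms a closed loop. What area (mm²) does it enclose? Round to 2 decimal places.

593.85 mm²

Apply the shoelace formula to the sequence of (X, Y) vertices; enclosed area = 593.85 mm².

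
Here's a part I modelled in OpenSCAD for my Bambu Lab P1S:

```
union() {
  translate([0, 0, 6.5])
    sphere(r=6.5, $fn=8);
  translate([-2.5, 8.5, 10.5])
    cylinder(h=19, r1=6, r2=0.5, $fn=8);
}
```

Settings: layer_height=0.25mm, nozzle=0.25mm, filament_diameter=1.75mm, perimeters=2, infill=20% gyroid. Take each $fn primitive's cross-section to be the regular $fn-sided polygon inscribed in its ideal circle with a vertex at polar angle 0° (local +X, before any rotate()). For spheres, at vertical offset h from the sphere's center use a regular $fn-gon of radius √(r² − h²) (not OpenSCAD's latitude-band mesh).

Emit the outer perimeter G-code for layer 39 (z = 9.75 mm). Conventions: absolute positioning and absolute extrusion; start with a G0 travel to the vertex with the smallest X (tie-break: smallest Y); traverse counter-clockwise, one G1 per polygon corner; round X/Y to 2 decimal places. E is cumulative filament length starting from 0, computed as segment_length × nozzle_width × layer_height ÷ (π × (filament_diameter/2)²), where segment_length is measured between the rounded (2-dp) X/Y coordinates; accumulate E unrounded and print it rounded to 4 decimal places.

G0 X-5.63 Y0.00 Z9.75
G1 X-3.98 Y-3.98 E0.1120
G1 X0.00 Y-5.63 E0.2239
G1 X3.98 Y-3.98 E0.3359
G1 X5.63 Y0.00 E0.4478
G1 X3.98 Y3.98 E0.5598
G1 X0.00 Y5.63 E0.6717
G1 X-3.98 Y3.98 E0.7837
G1 X-5.63 Y0.00 E0.8956

At z = 9.75 mm: the sphere: section is a regular 8-gon, circumradius = √(r²−h²) = √(6.5²−3.25²) = 5.629; the cone at (-2.5, 8.5) does not reach this height (z outside [10.5, 29.5]); Combining (union): only the r=6.5 sphere is present, so the union is just that shape — 1 connected region. The outline is a single polygon with 8 vertices. Extrusion per mm of travel: 0.25 × 0.25 / (π × 0.875²) = 0.025984. Accumulating E over each segment gives final E = 0.8956.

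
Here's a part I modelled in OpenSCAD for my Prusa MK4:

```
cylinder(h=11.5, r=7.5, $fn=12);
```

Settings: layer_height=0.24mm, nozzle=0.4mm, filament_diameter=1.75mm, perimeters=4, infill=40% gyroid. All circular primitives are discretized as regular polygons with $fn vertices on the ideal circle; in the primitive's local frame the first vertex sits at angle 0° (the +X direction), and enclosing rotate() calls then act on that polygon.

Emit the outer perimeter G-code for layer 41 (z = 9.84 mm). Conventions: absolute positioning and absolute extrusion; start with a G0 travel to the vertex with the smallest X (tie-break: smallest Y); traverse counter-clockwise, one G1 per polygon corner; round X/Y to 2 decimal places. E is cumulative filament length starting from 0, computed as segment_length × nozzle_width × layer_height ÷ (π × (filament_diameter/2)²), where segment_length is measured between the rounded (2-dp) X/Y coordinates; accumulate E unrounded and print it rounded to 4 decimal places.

At z = 9.84 mm: the cylinder: section is a regular 12-gon, circumradius r=7.5. The outline is a single polygon with 12 vertices. Extrusion per mm of travel: 0.4 × 0.24 / (π × 0.875²) = 0.039912. Accumulating E over each segment gives final E = 1.8601.

G0 X-7.50 Y0.00 Z9.84
G1 X-6.50 Y-3.75 E0.1549
G1 X-3.75 Y-6.50 E0.3101
G1 X0.00 Y-7.50 E0.4650
G1 X3.75 Y-6.50 E0.6199
G1 X6.50 Y-3.75 E0.7751
G1 X7.50 Y0.00 E0.9300
G1 X6.50 Y3.75 E1.0849
G1 X3.75 Y6.50 E1.2402
G1 X0.00 Y7.50 E1.3951
G1 X-3.75 Y6.50 E1.5500
G1 X-6.50 Y3.75 E1.7052
G1 X-7.50 Y0.00 E1.8601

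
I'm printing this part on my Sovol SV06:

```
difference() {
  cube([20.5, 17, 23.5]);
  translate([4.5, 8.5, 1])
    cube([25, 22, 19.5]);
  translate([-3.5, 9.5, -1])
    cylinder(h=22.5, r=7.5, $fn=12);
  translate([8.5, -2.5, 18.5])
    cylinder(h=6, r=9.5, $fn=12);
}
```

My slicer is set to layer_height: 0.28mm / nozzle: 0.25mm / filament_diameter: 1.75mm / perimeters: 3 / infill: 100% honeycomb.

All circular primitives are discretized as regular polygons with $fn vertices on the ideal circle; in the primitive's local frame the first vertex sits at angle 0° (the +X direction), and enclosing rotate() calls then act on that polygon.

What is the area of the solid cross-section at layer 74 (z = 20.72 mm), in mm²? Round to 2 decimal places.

At z = 20.72 mm: the cube (footprint 20.5×17) is included at this height (area 348.50 mm²); the cube at (4.5, 8.5) is not intersected at this z (z outside [1, 20.5]); the cylinder at (-3.5, 9.5): section is a regular 12-gon, circumradius r=7.5 (area = (12/2)·7.500²·sin(360°/12) = 168.75 mm²); the cylinder at (8.5, -2.5): section is a regular 12-gon, circumradius r=9.5 (area = (12/2)·9.500²·sin(360°/12) = 270.75 mm²); Taking the first minus the rest: starting from the 20.5×17 cube (348.50 mm²), the r=7.5 cylinder at (-3.5, 9.5) partially overlaps it — only the 35.16 mm² overlap (of its 168.75 mm²) is removed, clipping the outline; the r=9.5 cylinder at (8.5, -2.5) partially overlaps it — only the 89.35 mm² overlap (of its 270.75 mm²) is removed, clipping the outline — area = 224.00 mm². Overall, the cross-section is a single solid region. Net area = 224.00 mm².

224.00 mm²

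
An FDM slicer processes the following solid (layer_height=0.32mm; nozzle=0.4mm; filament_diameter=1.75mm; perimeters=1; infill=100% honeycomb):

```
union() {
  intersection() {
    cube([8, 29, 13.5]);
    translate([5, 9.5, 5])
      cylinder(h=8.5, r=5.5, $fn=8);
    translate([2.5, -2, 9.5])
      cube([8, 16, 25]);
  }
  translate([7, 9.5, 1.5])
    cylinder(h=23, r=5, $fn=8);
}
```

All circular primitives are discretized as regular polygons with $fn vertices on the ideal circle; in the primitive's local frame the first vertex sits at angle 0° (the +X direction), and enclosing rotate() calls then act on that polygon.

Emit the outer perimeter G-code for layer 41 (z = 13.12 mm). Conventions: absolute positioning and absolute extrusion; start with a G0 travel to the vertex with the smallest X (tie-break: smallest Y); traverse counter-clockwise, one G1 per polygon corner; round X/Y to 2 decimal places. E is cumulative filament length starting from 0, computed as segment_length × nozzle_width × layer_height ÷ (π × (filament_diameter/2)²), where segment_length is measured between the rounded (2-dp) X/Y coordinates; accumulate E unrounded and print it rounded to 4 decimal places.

At z = 13.12 mm: the cube is present — its section is the full 8×29 rectangle; the cylinder at (5, 9.5): section is a regular 8-gon, circumradius r=5.5; the 8×16 cube at (2.5, -2) contributes its full rectangle; Taking the intersection: the r=5.5 cylinder at (5, 9.5) partially overlaps the 8×29 cube; clipping to the common part keeps 71.45 mm²; the 8×16 cube at (2.5, -2) partially overlaps the running intersection; clipping to the common part keeps 51.77 mm² — 1 connected region; the r=5 cylinder at (7, 9.5) gives a regular 8-gon of circumradius 5 (constant along its height); Taking the union: the regions partially overlap (shared area 43.28 mm²), so overlapping operands fuse into one piece — 1 connected region. The outline is a single polygon with 14 vertices. Extrusion per mm of travel: 0.4 × 0.32 / (π × 0.875²) = 0.053216. Accumulating E over each segment gives final E = 1.8047.

G0 X2.00 Y9.50 Z13.12
G1 X2.50 Y8.29 E0.0697
G1 X2.50 Y5.04 E0.2426
G1 X5.00 Y4.00 E0.3867
G1 X6.60 Y4.66 E0.4788
G1 X7.00 Y4.50 E0.5018
G1 X10.54 Y5.96 E0.7055
G1 X12.00 Y9.50 E0.9093
G1 X10.54 Y13.04 E1.1131
G1 X7.00 Y14.50 E1.3169
G1 X5.79 Y14.00 E1.3865
G1 X2.59 Y14.00 E1.5568
G1 X2.50 Y13.96 E1.5621
G1 X2.50 Y10.71 E1.7350
G1 X2.00 Y9.50 E1.8047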